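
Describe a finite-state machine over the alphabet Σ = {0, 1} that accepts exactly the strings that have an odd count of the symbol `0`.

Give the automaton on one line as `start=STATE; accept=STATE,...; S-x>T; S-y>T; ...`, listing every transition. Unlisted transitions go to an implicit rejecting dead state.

start=q0; accept=q1; q0-0>q1; q0-1>q0; q1-0>q0; q1-1>q1

The only thing that matters is how many `0`s have appeared, reduced mod 2. Use one state per residue: q0 for 0, …, q1 for 1. Reading `0` moves to the next residue; anything else stays put. q1 is accepting.
With 2 states:
        0   1  
>  q0   q1  q0 
 * q1   q0  q1 
(> = start, * = accepting)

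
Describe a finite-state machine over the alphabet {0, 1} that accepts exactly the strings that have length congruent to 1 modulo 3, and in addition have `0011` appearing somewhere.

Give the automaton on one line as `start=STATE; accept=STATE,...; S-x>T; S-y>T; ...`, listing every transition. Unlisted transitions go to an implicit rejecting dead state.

start=q0; accept=q11; q0-0>q1; q0-1>q2; q1-0>q3; q1-1>q4; q2-0>q5; q2-1>q4; q3-0>q6; q3-1>q7; q4-0>q8; q4-1>q0; q5-0>q6; q5-1>q0; q6-0>q9; q6-1>q10; q7-0>q1; q7-1>q11; q8-0>q9; q8-1>q2; q9-0>q3; q9-1>q12; q10-0>q5; q10-1>q13; q11-0>q13; q11-1>q13; q12-0>q8; q12-1>q14; q13-0>q14; q13-1>q14; q14-0>q11; q14-1>q11

Build one automaton per condition and run them in lockstep. One (3 states) tracks the input length modulo 3; the other (5 states) tracks whether and how much of `0011` has been seen. Each combined state is a pair, one component from each; accept when both components accept.
With 15 states:
          0    1  
>  q0     q1   q2 
   q1     q3   q4 
   q2     q5   q4 
   q3     q6   q7 
   q4     q8   q0 
   q5     q6   q0 
   q6     q9  q10 
   q7     q1  q11 
   q8     q9   q2 
   q9     q3  q12 
   q10    q5  q13 
 * q11   q13  q13 
   q12    q8  q14 
   q13   q14  q14 
   q14   q11  q11 
(> = start, * = accepting)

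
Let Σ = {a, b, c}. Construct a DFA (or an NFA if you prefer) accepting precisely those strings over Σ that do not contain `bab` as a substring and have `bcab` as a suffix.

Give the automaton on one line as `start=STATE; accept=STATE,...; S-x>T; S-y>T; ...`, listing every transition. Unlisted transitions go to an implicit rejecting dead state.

Run two small machines in parallel and take their product. The first has 4 states tracking partial matches of the forbidden pattern `bab`; the second has 5 states tracking how much of the suffix `bcab` has currently been matched. A product state is a pair (one from each), accepting exactly when both do.
With 11 states:
          a    b    c  
>  S0     S0   S1   S0 
   S1     S2   S1   S3 
   S2     S0   S4   S0 
   S3     S5   S1   S0 
   S4     S6   S4   S7 
   S5     S0   S8   S0 
   S6     S6   S4   S6 
   S7     S9   S4   S6 
 * S8     S2   S1   S3 
   S9     S6  S10   S6 
   S10    S6   S4   S7 
(> = start, * = accepting)

start=S0; accept=S8; S0-a>S0; S0-b>S1; S0-c>S0; S1-a>S2; S1-b>S1; S1-c>S3; S2-a>S0; S2-b>S4; S2-c>S0; S3-a>S5; S3-b>S1; S3-c>S0; S4-a>S6; S4-b>S4; S4-c>S7; S5-a>S0; S5-b>S8; S5-c>S0; S6-a>S6; S6-b>S4; S6-c>S6; S7-a>S9; S7-b>S4; S7-c>S6; S8-a>S2; S8-b>S1; S8-c>S3; S9-a>S6; S9-b>S10; S9-c>S6; S10-a>S6; S10-b>S4; S10-c>S7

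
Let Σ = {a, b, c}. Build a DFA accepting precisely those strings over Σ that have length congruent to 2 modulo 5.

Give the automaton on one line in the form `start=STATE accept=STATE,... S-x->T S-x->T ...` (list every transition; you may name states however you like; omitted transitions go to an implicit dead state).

Only the length mod 5 matters, so use a 5-cycle: from any state, every input symbol moves to the next state, wrapping q4 back to q0. Mark q2 accepting.
A 5-state machine:
        a   b   c  
>  q0   q1  q1  q1 
   q1   q2  q2  q2 
 * q2   q3  q3  q3 
   q3   q4  q4  q4 
   q4   q0  q0  q0 
(> = start, * = accepting)

start=q0 accept=q2 q0-a->q1 q0-b->q1 q0-c->q1 q1-a->q2 q1-b->q2 q1-c->q2 q2-a->q3 q2-b->q3 q2-c->q3 q3-a->q4 q3-b->q4 q3-c->q4 q4-a->q0 q4-b->q0 q4-c->q0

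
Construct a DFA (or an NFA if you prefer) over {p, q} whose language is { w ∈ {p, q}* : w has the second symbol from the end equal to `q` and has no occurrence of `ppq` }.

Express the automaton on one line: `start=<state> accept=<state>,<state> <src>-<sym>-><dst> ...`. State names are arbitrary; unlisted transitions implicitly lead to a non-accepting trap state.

Build one automaton per condition and run them in lockstep. One (7 states) tracks the last 2 symbols read; the other (4 states) tracks partial matches of the forbidden pattern `ppq`. Each combined state is a pair, one component from each; accept when both components accept. Minimizing collapses redundant product states.
With 6 states:
        p   q  
>  s0   s1  s2 
   s1   s3  s2 
   s2   s4  s5 
   s3   s3  s3 
 * s4   s3  s2 
 * s5   s4  s5 
(> = start, * = accepting)

start=s0 accept=s4,s5 s0-p->s1 s0-q->s2 s1-p->s3 s1-q->s2 s2-p->s4 s2-q->s5 s3-p->s3 s3-q->s3 s4-p->s3 s4-q->s2 s5-p->s4 s5-q->s5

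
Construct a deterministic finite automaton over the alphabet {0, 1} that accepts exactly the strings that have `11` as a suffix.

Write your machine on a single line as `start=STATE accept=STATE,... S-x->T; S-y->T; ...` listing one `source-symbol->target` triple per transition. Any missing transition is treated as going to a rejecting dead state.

Remember how much of `11` the current input suffix matches. State q0 means no match yet; q1 means the last symbol is `1`; q2 means the last 2 symbols are `11`. Only q2 accepts. On a mismatch, fall back to the longest proper suffix that is still a prefix of `11`.
With 3 states:
        0   1  
>  q0   q0  q1 
   q1   q0  q2 
 * q2   q0  q2 
(> = start, * = accepting)

start=q0; accept=q2; q0-0->q0; q0-1->q1; q1-0->q0; q1-1->q2; q2-0->q0; q2-1->q2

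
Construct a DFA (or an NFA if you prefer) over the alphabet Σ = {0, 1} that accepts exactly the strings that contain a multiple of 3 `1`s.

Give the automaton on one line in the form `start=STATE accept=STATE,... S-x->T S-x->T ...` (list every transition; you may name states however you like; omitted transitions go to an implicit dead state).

The only thing that matters is how many `1`s have appeared, reduced mod 3. Use one state per residue: A for 0, …, C for 2. Reading `1` moves to the next residue; anything else stays put. A is accepting.
       0  1 
>* A   A  B 
   B   B  C 
   C   C  A 
(> = start, * = accepting)

start=A accept=A A-0->A A-1->B B-0->B B-1->C C-0->C C-1->A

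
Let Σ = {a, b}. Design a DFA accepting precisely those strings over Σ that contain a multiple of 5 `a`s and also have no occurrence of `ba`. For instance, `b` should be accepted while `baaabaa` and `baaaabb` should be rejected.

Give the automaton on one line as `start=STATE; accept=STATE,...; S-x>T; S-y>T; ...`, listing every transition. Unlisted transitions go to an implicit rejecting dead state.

Handle the two conditions separately and then intersect. One (5 states) tracks the count of `a`s modulo 5; the other (3 states) tracks partial matches of the forbidden pattern `ba`. Each combined state is a pair, one component from each; accept when both components accept. Equivalent product states are then merged.
        a   b  
>* q0   q1  q2 
   q1   q3  q4 
 * q2   q4  q2 
   q3   q5  q4 
   q4   q4  q4 
   q5   q6  q4 
   q6   q0  q4 
(> = start, * = accepting)

start=q0; accept=q0,q2; q0-a>q1; q0-b>q2; q1-a>q3; q1-b>q4; q2-a>q4; q2-b>q2; q3-a>q5; q3-b>q4; q4-a>q4; q4-b>q4; q5-a>q6; q5-b>q4; q6-a>q0; q6-b>q4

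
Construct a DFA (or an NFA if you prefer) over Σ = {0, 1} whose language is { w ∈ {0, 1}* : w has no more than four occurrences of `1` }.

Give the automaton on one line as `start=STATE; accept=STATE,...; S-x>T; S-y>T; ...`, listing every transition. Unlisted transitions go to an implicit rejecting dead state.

start=q0; accept=q0,q1,q2,q3,q4; q0-0>q0; q0-1>q1; q1-0>q1; q1-1>q2; q2-0>q2; q2-1>q3; q3-0>q3; q3-1>q4; q4-0>q4; q4-1>q5; q5-0>q5; q5-1>q5

Only the number of `1`s matters, and only up to 5. Make a chain q0 → q1 → q2 → q3 → q4 → q5 advanced by each `1` (with q5 absorbing); every other symbol self-loops. The accepting set is {q0, q1, q2, q3, q4}.
        0   1  
>* q0   q0  q1 
 * q1   q1  q2 
 * q2   q2  q3 
 * q3   q3  q4 
 * q4   q4  q5 
   q5   q5  q5 
(> = start, * = accepting)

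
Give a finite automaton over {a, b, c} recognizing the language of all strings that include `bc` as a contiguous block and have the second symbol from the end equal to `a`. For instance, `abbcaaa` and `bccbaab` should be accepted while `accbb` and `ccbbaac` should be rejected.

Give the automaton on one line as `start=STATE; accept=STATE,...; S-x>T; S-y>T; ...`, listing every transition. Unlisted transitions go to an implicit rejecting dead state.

Build one automaton per condition and run them in lockstep. One (3 states) tracks whether and how much of `bc` has been seen; the other (13 states) tracks the last 2 symbols read. Each combined state is a pair, one component from each; accept when both components accept.
          a    b    c  
>  q0     q1   q2   q3 
   q1     q4   q5   q6 
   q2     q7   q8   q9 
   q3    q10  q11  q12 
   q4     q4   q5   q6 
   q5     q7   q8   q9 
   q6    q10  q11  q12 
   q7     q4   q5   q6 
   q8     q7   q8   q9 
   q9    q13  q14  q15 
   q10    q4   q5   q6 
   q11    q7   q8   q9 
   q12   q10  q11  q12 
   q13   q16  q17  q18 
   q14   q19  q20   q9 
   q15   q13  q14  q15 
 * q16   q16  q17  q18 
 * q17   q19  q20   q9 
 * q18   q13  q14  q15 
   q19   q16  q17  q18 
   q20   q19  q20   q9 
(> = start, * = accepting)

start=q0; accept=q16,q17,q18; q0-a>q1; q0-b>q2; q0-c>q3; q1-a>q4; q1-b>q5; q1-c>q6; q2-a>q7; q2-b>q8; q2-c>q9; q3-a>q10; q3-b>q11; q3-c>q12; q4-a>q4; q4-b>q5; q4-c>q6; q5-a>q7; q5-b>q8; q5-c>q9; q6-a>q10; q6-b>q11; q6-c>q12; q7-a>q4; q7-b>q5; q7-c>q6; q8-a>q7; q8-b>q8; q8-c>q9; q9-a>q13; q9-b>q14; q9-c>q15; q10-a>q4; q10-b>q5; q10-c>q6; q11-a>q7; q11-b>q8; q11-c>q9; q12-a>q10; q12-b>q11; q12-c>q12; q13-a>q16; q13-b>q17; q13-c>q18; q14-a>q19; q14-b>q20; q14-c>q9; q15-a>q13; q15-b>q14; q15-c>q15; q16-a>q16; q16-b>q17; q16-c>q18; q17-a>q19; q17-b>q20; q17-c>q9; q18-a>q13; q18-b>q14; q18-c>q15; q19-a>q16; q19-b>q17; q19-c>q18; q20-a>q19; q20-b>q20; q20-c>q9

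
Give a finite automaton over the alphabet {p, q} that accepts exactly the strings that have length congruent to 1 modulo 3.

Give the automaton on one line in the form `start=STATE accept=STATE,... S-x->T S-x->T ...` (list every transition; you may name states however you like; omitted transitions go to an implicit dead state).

start=S0 accept=S1 S0-p->S1 S0-q->S1 S1-p->S2 S1-q->S2 S2-p->S0 S2-q->S0

Count input length modulo 3: every symbol advances one step around the cycle S0 → S1 → S2 → S0. Accept at S1.
3 states suffice.
        p   q  
>  S0   S1  S1 
 * S1   S2  S2 
   S2   S0  S0 
(> = start, * = accepting)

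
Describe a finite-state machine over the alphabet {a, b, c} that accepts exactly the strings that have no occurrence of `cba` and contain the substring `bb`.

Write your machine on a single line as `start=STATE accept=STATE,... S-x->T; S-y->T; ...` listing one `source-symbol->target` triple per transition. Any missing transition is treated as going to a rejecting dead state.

start=q0; accept=q3,q5,q7; q0-a->q0; q0-b->q1; q0-c->q2; q1-a->q0; q1-b->q3; q1-c->q2; q2-a->q0; q2-b->q4; q2-c->q2; q3-a->q3; q3-b->q3; q3-c->q5; q4-a->q6; q4-b->q3; q4-c->q2; q5-a->q3; q5-b->q7; q5-c->q5; q6-a->q6; q6-b->q6; q6-c->q6; q7-a->q6; q7-b->q3; q7-c->q5

Build one automaton per condition and run them in lockstep. The first has 4 states tracking partial matches of the forbidden pattern `cba`; the second has 3 states tracking whether and how much of `bb` has been seen. A product state is a pair (one from each), accepting exactly when both do. Equivalent product states are then merged.
8 states suffice.
        a   b   c  
>  q0   q0  q1  q2 
   q1   q0  q3  q2 
   q2   q0  q4  q2 
 * q3   q3  q3  q5 
   q4   q6  q3  q2 
 * q5   q3  q7  q5 
   q6   q6  q6  q6 
 * q7   q6  q3  q5 
(> = start, * = accepting)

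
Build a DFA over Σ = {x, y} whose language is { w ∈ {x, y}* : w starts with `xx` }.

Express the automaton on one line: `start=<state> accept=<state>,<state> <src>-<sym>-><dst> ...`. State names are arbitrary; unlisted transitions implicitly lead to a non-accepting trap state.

start=A accept=C A-x->B A-y->D B-x->C B-y->D C-x->C C-y->C D-x->D D-y->D

Check the first 2 symbols one by one: A through B record how many have matched `xx` so far; any wrong symbol goes to the dead state D. After all 2 match we enter the accepting sink C.
With 4 states:
       x  y 
>  A   B  D 
   B   C  D 
 * C   C  C 
   D   D  D 
(> = start, * = accepting)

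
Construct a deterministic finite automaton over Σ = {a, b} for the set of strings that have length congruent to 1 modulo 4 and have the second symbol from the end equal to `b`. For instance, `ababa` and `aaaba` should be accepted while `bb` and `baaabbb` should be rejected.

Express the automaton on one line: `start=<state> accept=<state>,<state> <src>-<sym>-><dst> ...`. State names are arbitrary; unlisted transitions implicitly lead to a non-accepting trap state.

start=s0 accept=s17,s18 s0-a->s1 s0-b->s2 s1-a->s3 s1-b->s4 s2-a->s5 s2-b->s6 s3-a->s7 s3-b->s8 s4-a->s9 s4-b->s10 s5-a->s7 s5-b->s8 s6-a->s9 s6-b->s10 s7-a->s11 s7-b->s12 s8-a->s13 s8-b->s14 s9-a->s11 s9-b->s12 s10-a->s13 s10-b->s14 s11-a->s15 s11-b->s16 s12-a->s17 s12-b->s18 s13-a->s15 s13-b->s16 s14-a->s17 s14-b->s18 s15-a->s3 s15-b->s4 s16-a->s5 s16-b->s6 s17-a->s3 s17-b->s4 s18-a->s5 s18-b->s6

Build one automaton per condition and run them in lockstep. The first has 4 states tracking the input length modulo 4; the second has 7 states tracking the last 2 symbols read. A product state is a pair (one from each), accepting exactly when both do.
With 19 states:
          a    b  
>  s0     s1   s2 
   s1     s3   s4 
   s2     s5   s6 
   s3     s7   s8 
   s4     s9  s10 
   s5     s7   s8 
   s6     s9  s10 
   s7    s11  s12 
   s8    s13  s14 
   s9    s11  s12 
   s10   s13  s14 
   s11   s15  s16 
   s12   s17  s18 
   s13   s15  s16 
   s14   s17  s18 
   s15    s3   s4 
   s16    s5   s6 
 * s17    s3   s4 
 * s18    s5   s6 
(> = start, * = accepting)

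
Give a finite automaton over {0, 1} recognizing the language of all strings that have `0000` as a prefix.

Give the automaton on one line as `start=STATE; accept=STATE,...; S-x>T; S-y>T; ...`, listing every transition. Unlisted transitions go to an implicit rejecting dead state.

Walk along `0000` while the input agrees: from q0 take `0` to q1, and so on. Any deviation drops to the rejecting sink q5. Once q4 is reached the prefix is confirmed and every continuation is accepted.
A 6-state machine:
        0   1  
>  q0   q1  q5 
   q1   q2  q5 
   q2   q3  q5 
   q3   q4  q5 
 * q4   q4  q4 
   q5   q5  q5 
(> = start, * = accepting)

start=q0; accept=q4; q0-0>q1; q0-1>q5; q1-0>q2; q1-1>q5; q2-0>q3; q2-1>q5; q3-0>q4; q3-1>q5; q4-0>q4; q4-1>q4; q5-0>q5; q5-1>q5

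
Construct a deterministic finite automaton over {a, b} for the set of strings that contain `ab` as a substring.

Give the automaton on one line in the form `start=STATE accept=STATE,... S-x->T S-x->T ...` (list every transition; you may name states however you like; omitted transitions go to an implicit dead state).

start=q0 accept=q2 q0-a->q1 q0-b->q0 q1-a->q1 q1-b->q2 q2-a->q2 q2-b->q2

Track how much of `ab` has been matched so far: state q0 is no progress, q2 is the absorbing accept state reached once `ab` has occurred. Intermediate states record partial matches; on a mismatch, fall back to the longest reusable overlap.
With 3 states:
        a   b  
>  q0   q1  q0 
   q1   q1  q2 
 * q2   q2  q2 
(> = start, * = accepting)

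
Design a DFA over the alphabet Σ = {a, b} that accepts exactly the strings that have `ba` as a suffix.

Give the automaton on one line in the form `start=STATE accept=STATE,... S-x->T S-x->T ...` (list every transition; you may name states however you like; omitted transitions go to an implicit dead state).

start=S0 accept=S2 S0-a->S0 S0-b->S1 S1-a->S2 S1-b->S1 S2-a->S0 S2-b->S1

Let each state record the length of the longest suffix of the input read so far that is also a prefix of `ba`. S1 means the last symbol is `b`; S2 means the last 2 symbols are `ba`. Accept only at S2, where the string currently ends in `ba`.
With 3 states:
        a   b  
>  S0   S0  S1 
   S1   S2  S1 
 * S2   S0  S1 
(> = start, * = accepting)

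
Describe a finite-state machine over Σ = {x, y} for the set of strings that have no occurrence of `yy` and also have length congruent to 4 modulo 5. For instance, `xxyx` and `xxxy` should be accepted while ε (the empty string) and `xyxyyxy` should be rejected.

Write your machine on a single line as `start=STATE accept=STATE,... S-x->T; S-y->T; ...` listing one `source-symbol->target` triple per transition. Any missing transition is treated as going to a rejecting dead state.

Run two small machines in parallel and take their product. One (3 states) tracks partial matches of the forbidden pattern `yy`; the other (5 states) tracks the input length modulo 5. Each combined state is a pair, one component from each; accept when both components accept. Equivalent product states are then merged.
11 states suffice.
          x    y  
>  S0     S1   S2 
   S1     S3   S4 
   S2     S3   S5 
   S3     S6   S7 
   S4     S6   S5 
   S5     S5   S5 
   S6     S8   S9 
   S7     S8   S5 
 * S8     S0  S10 
 * S9     S0   S5 
   S10    S1   S5 
(> = start, * = accepting)

start=S0; accept=S8,S9; S0-x->S1; S0-y->S2; S1-x->S3; S1-y->S4; S2-x->S3; S2-y->S5; S3-x->S6; S3-y->S7; S4-x->S6; S4-y->S5; S5-x->S5; S5-y->S5; S6-x->S8; S6-y->S9; S7-x->S8; S7-y->S5; S8-x->S0; S8-y->S10; S9-x->S0; S9-y->S5; S10-x->S1; S10-y->S5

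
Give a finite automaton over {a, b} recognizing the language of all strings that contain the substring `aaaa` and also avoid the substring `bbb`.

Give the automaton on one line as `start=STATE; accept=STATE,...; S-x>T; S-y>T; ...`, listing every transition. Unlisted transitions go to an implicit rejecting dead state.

start=q0; accept=q7,q9,q11; q0-a>q1; q0-b>q2; q1-a>q3; q1-b>q2; q2-a>q1; q2-b>q4; q3-a>q5; q3-b>q2; q4-a>q1; q4-b>q6; q5-a>q7; q5-b>q2; q6-a>q8; q6-b>q6; q7-a>q7; q7-b>q9; q8-a>q10; q8-b>q6; q9-a>q7; q9-b>q11; q10-a>q12; q10-b>q6; q11-a>q7; q11-b>q13; q12-a>q13; q12-b>q6; q13-a>q13; q13-b>q13

Run two small machines in parallel and take their product. One (5 states) tracks whether and how much of `aaaa` has been seen; the other (4 states) tracks partial matches of the forbidden pattern `bbb`. Each combined state is a pair, one component from each; accept when both components accept.
          a    b  
>  q0     q1   q2 
   q1     q3   q2 
   q2     q1   q4 
   q3     q5   q2 
   q4     q1   q6 
   q5     q7   q2 
   q6     q8   q6 
 * q7     q7   q9 
   q8    q10   q6 
 * q9     q7  q11 
   q10   q12   q6 
 * q11    q7  q13 
   q12   q13   q6 
   q13   q13  q13 
(> = start, * = accepting)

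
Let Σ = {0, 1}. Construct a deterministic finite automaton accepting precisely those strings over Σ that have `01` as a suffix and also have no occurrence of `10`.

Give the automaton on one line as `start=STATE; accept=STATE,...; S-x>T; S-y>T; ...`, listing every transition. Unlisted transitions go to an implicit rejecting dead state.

start=q0; accept=q3; q0-0>q1; q0-1>q2; q1-0>q1; q1-1>q3; q2-0>q2; q2-1>q2; q3-0>q2; q3-1>q2

Build one automaton per condition and run them in lockstep. The first has 3 states tracking how much of the suffix `01` has currently been matched; the second has 3 states tracking partial matches of the forbidden pattern `10`. A product state is a pair (one from each), accepting exactly when both do. Minimizing collapses redundant product states.
A 4-state machine:
        0   1  
>  q0   q1  q2 
   q1   q1  q3 
   q2   q2  q2 
 * q3   q2  q2 
(> = start, * = accepting)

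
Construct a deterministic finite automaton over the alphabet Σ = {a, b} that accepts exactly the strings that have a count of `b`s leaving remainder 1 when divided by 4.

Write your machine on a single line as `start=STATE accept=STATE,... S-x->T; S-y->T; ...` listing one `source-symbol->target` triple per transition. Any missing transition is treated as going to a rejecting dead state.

Keep the running count of `b`s modulo 4: each `b` advances along the cycle S0 → S1 → S2 → S3 → S0 while other symbols loop. Accept at S1.
With 4 states:
        a   b  
>  S0   S0  S1 
 * S1   S1  S2 
   S2   S2  S3 
   S3   S3  S0 
(> = start, * = accepting)

start=S0; accept=S1; S0-a->S0; S0-b->S1; S1-a->S1; S1-b->S2; S2-a->S2; S2-b->S3; S3-a->S3; S3-b->S0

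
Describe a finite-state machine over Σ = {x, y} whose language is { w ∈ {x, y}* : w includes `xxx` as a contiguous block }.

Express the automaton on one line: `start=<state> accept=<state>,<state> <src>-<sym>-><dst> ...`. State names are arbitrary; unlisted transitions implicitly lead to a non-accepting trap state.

States q0..q2 record the length of the longest prefix of `xxx` that matches the current input suffix. Reaching q3 means `xxx` has been seen, and we stay there forever. Accept from q3.
        x   y  
>  q0   q1  q0 
   q1   q2  q0 
   q2   q3  q0 
 * q3   q3  q3 
(> = start, * = accepting)

start=q0 accept=q3 q0-x->q1 q0-y->q0 q1-x->q2 q1-y->q0 q2-x->q3 q2-y->q0 q3-x->q3 q3-y->q3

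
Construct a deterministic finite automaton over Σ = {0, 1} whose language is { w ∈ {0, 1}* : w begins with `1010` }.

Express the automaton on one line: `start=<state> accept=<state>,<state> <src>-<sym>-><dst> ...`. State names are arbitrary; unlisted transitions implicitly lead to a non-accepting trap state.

Check the first 4 symbols one by one: q0 through q3 record how many have matched `1010` so far; any wrong symbol goes to the dead state q5. After all 4 match we enter the accepting sink q4.
6 states suffice.
        0   1  
>  q0   q5  q1 
   q1   q2  q5 
   q2   q5  q3 
   q3   q4  q5 
 * q4   q4  q4 
   q5   q5  q5 
(> = start, * = accepting)

start=q0 accept=q4 q0-0->q5 q0-1->q1 q1-0->q2 q1-1->q5 q2-0->q5 q2-1->q3 q3-0->q4 q3-1->q5 q4-0->q4 q4-1->q4 q5-0->q5 q5-1->q5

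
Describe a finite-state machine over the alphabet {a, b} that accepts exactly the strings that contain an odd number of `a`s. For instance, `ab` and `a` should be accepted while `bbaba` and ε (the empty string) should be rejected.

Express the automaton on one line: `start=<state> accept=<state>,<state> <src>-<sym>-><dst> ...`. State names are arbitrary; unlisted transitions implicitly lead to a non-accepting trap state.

start=S0 accept=S1 S0-a->S1 S0-b->S0 S1-a->S0 S1-b->S1

Keep the running count of `a`s modulo 2: each `a` advances along the cycle S0 → S1 → S0 while other symbols loop. Accept at S1.
With 2 states:
        a   b  
>  S0   S1  S0 
 * S1   S0  S1 
(> = start, * = accepting)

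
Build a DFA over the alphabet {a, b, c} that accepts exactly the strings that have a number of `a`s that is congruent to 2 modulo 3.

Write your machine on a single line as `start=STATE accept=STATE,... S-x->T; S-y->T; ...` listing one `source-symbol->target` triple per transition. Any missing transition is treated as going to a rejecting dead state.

The only thing that matters is how many `a`s have appeared, reduced mod 3. Use one state per residue: q0 for 0, …, q2 for 2. Reading `a` moves to the next residue; anything else stays put. q2 is accepting.
With 3 states:
        a   b   c  
>  q0   q1  q0  q0 
   q1   q2  q1  q1 
 * q2   q0  q2  q2 
(> = start, * = accepting)

start=q0; accept=q2; q0-a->q1; q0-b->q0; q0-c->q0; q1-a->q2; q1-b->q1; q1-c->q1; q2-a->q0; q2-b->q2; q2-c->q2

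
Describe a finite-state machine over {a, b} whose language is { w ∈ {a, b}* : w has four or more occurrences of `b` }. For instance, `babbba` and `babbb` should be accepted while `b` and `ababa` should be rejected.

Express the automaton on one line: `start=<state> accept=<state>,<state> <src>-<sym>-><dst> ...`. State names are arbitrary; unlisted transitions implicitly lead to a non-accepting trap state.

start=q0 accept=q4,q5 q0-a->q0 q0-b->q1 q1-a->q1 q1-b->q2 q2-a->q2 q2-b->q3 q3-a->q3 q3-b->q4 q4-a->q4 q4-b->q5 q5-a->q5 q5-b->q5

Only the number of `b`s matters, and only up to 5. Make a chain q0 → q1 → q2 → q3 → q4 → q5 advanced by each `b` (with q5 absorbing); every other symbol self-loops. The accepting set is {q4, q5}.
6 states suffice.
        a   b  
>  q0   q0  q1 
   q1   q1  q2 
   q2   q2  q3 
   q3   q3  q4 
 * q4   q4  q5 
 * q5   q5  q5 
(> = start, * = accepting)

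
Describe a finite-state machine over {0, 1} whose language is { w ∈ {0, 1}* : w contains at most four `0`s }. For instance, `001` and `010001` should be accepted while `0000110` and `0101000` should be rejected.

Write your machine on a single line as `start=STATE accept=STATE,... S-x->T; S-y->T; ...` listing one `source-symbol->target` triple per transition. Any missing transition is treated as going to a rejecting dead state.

Count `0`s, saturating at 5: states q0 through q4 mean 0 through 4 `0`s seen; q5 means more than 4. Each `0` increments (capped at q5); other symbols loop. Accept from {q0, q1, q2, q3, q4}.
With 6 states:
        0   1  
>* q0   q1  q0 
 * q1   q2  q1 
 * q2   q3  q2 
 * q3   q4  q3 
 * q4   q5  q4 
   q5   q5  q5 
(> = start, * = accepting)

start=q0; accept=q0,q1,q2,q3,q4; q0-0->q1; q0-1->q0; q1-0->q2; q1-1->q1; q2-0->q3; q2-1->q2; q3-0->q4; q3-1->q3; q4-0->q5; q4-1->q4; q5-0->q5; q5-1->q5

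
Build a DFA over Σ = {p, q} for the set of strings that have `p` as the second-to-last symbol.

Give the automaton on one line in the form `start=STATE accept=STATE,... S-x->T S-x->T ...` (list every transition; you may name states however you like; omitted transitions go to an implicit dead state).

Because acceptance depends on a position counted from the end, the machine has to buffer the most recent 2 symbols. Make each state the string of the last up-to-2 symbols read; on input `x` shift the window left and append `x`. Accept when the buffered window has length 2 and begins with `p`.
With 7 states:
        p   q  
>  s0   s1  s2 
   s1   s3  s4 
   s2   s5  s6 
 * s3   s3  s4 
 * s4   s5  s6 
   s5   s3  s4 
   s6   s5  s6 
(> = start, * = accepting)

start=s0 accept=s3,s4 s0-p->s1 s0-q->s2 s1-p->s3 s1-q->s4 s2-p->s5 s2-q->s6 s3-p->s3 s3-q->s4 s4-p->s5 s4-q->s6 s5-p->s3 s5-q->s4 s6-p->s5 s6-q->s6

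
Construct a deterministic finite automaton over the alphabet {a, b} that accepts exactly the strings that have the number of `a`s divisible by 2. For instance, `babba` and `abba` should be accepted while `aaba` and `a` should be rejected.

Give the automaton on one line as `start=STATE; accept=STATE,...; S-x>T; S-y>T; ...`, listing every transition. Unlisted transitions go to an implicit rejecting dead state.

start=s0; accept=s0; s0-a>s1; s0-b>s0; s1-a>s0; s1-b>s1

Keep the running count of `a`s modulo 2: each `a` advances along the cycle s0 → s1 → s0 while other symbols loop. Accept at s0.
With 2 states:
        a   b  
>* s0   s1  s0 
   s1   s0  s1 
(> = start, * = accepting)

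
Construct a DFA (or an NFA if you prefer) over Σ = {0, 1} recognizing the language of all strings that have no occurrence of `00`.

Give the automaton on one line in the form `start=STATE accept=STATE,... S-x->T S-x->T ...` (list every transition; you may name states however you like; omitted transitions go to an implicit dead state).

Track partial matches of the forbidden pattern `00`. State q2 is a dead state reached once `00` has occurred; every other state accepts. q0 means no part of `00` is currently matched.
A 3-state machine:
        0   1  
>* q0   q1  q0 
 * q1   q2  q0 
   q2   q2  q2 
(> = start, * = accepting)

start=q0 accept=q0,q1 q0-0->q1 q0-1->q0 q1-0->q2 q1-1->q0 q2-0->q2 q2-1->q2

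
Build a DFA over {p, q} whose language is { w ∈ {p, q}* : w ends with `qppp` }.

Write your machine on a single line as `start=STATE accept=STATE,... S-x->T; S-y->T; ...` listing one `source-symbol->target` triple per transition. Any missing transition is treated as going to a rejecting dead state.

Let each state record the length of the longest suffix of the input read so far that is also a prefix of `qppp`. S1 means the last symbol is `q`; S2 means the last 2 symbols are `qp`; S3 means the last 3 symbols are `qpp`; S4 means the last 4 symbols are `qppp`. Accept only at S4, where the string currently ends in `qppp`.
5 states suffice.
        p   q  
>  S0   S0  S1 
   S1   S2  S1 
   S2   S3  S1 
   S3   S4  S1 
 * S4   S0  S1 
(> = start, * = accepting)

start=S0; accept=S4; S0-p->S0; S0-q->S1; S1-p->S2; S1-q->S1; S2-p->S3; S2-q->S1; S3-p->S4; S3-q->S1; S4-p->S0; S4-q->S1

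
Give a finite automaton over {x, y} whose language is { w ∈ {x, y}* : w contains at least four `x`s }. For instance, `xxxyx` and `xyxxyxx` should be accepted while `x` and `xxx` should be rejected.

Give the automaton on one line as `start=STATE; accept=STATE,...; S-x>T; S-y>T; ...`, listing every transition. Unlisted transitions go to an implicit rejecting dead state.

start=S0; accept=S4,S5; S0-x>S1; S0-y>S0; S1-x>S2; S1-y>S1; S2-x>S3; S2-y>S2; S3-x>S4; S3-y>S3; S4-x>S5; S4-y>S4; S5-x>S5; S5-y>S5

Count `x`s, saturating at 5: states S0 through S4 mean 0 through 4 `x`s seen; S5 means more than 4. Each `x` increments (capped at S5); other symbols loop. Accept from {S4, S5}.
With 6 states:
        x   y  
>  S0   S1  S0 
   S1   S2  S1 
   S2   S3  S2 
   S3   S4  S3 
 * S4   S5  S4 
 * S5   S5  S5 
(> = start, * = accepting)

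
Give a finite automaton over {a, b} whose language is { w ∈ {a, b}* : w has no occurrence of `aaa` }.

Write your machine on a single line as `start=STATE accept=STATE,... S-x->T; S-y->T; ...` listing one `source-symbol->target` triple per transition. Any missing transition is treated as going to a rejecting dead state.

This is the complement of 'contains `aaa`'. Use the same substring-matching states — q0 through q3 holding how much of `aaa` has just been matched — but flip the accepting set: everything except the trap q3 accepts.
4 states suffice.
        a   b  
>* q0   q1  q0 
 * q1   q2  q0 
 * q2   q3  q0 
   q3   q3  q3 
(> = start, * = accepting)

start=q0; accept=q0,q1,q2; q0-a->q1; q0-b->q0; q1-a->q2; q1-b->q0; q2-a->q3; q2-b->q0; q3-a->q3; q3-b->q3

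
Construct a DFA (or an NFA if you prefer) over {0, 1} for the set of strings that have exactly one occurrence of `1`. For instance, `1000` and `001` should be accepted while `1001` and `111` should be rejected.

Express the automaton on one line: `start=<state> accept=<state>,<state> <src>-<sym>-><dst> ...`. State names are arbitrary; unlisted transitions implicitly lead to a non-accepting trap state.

Only the number of `1`s matters, and only up to 2. Make a chain S0 → S1 → S2 advanced by each `1` (with S2 absorbing); every other symbol self-loops. The accepting set is {S1}.
        0   1  
>  S0   S0  S1 
 * S1   S1  S2 
   S2   S2  S2 
(> = start, * = accepting)

start=S0 accept=S1 S0-0->S0 S0-1->S1 S1-0->S1 S1-1->S2 S2-0->S2 S2-1->S2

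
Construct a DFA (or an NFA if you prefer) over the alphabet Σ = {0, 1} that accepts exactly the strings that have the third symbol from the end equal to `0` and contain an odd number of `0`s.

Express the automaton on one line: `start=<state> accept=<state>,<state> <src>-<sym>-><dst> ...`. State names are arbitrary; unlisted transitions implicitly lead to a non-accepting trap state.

Handle the two conditions separately and then intersect. One (15 states) tracks the last 3 symbols read; the other (2 states) tracks the count of `0`s modulo 2. Each combined state is a pair, one component from each; accept when both components accept. Minimizing collapses redundant product states.
With 12 states:
          0    1  
>  s0     s1   s0 
   s1     s2   s3 
   s2     s4   s5 
   s3     s6   s7 
 * s4     s2   s8 
   s5     s9   s0 
   s6    s10   s5 
 * s7     s6  s11 
 * s8     s6   s7 
 * s9     s2   s3 
   s10    s2   s8 
   s11    s6  s11 
(> = start, * = accepting)

start=s0 accept=s4,s7,s8,s9 s0-0->s1 s0-1->s0 s1-0->s2 s1-1->s3 s2-0->s4 s2-1->s5 s3-0->s6 s3-1->s7 s4-0->s2 s4-1->s8 s5-0->s9 s5-1->s0 s6-0->s10 s6-1->s5 s7-0->s6 s7-1->s11 s8-0->s6 s8-1->s7 s9-0->s2 s9-1->s3 s10-0->s2 s10-1->s8 s11-0->s6 s11-1->s11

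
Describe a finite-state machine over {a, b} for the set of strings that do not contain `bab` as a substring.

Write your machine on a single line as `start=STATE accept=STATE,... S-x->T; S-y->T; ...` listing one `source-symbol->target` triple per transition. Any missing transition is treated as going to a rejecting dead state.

start=q0; accept=q0,q1,q2; q0-a->q0; q0-b->q1; q1-a->q2; q1-b->q1; q2-a->q0; q2-b->q3; q3-a->q3; q3-b->q3

Track partial matches of the forbidden pattern `bab`. State q3 is a dead state reached once `bab` has occurred; every other state accepts. q0 means no part of `bab` is currently matched.
A 4-state machine:
        a   b  
>* q0   q0  q1 
 * q1   q2  q1 
 * q2   q0  q3 
   q3   q3  q3 
(> = start, * = accepting)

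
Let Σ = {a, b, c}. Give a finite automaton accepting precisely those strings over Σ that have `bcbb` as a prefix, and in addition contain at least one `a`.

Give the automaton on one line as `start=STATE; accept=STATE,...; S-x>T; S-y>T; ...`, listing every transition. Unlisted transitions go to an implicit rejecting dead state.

Run two small machines in parallel and take their product. One (6 states) tracks whether the input so far still matches the prefix `bcbb`; the other (3 states) tracks the count of `a`s, saturating at 2. Each combined state is a pair, one component from each; accept when both components accept. After merging equivalent states the machine shrinks.
7 states suffice.
        a   b   c  
>  S0   S1  S2  S1 
   S1   S1  S1  S1 
   S2   S1  S1  S3 
   S3   S1  S4  S1 
   S4   S1  S5  S1 
   S5   S6  S5  S5 
 * S6   S6  S6  S6 
(> = start, * = accepting)

start=S0; accept=S6; S0-a>S1; S0-b>S2; S0-c>S1; S1-a>S1; S1-b>S1; S1-c>S1; S2-a>S1; S2-b>S1; S2-c>S3; S3-a>S1; S3-b>S4; S3-c>S1; S4-a>S1; S4-b>S5; S4-c>S1; S5-a>S6; S5-b>S5; S5-c>S5; S6-a>S6; S6-b>S6; S6-c>S6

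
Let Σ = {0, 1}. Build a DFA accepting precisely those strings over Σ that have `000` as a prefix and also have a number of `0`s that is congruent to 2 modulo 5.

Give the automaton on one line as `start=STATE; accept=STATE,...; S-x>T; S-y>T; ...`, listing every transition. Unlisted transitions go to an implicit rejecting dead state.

Run two small machines in parallel and take their product. The first has 5 states tracking whether the input so far still matches the prefix `000`; the second has 5 states tracking the count of `0`s modulo 5. A product state is a pair (one from each), accepting exactly when both do. Minimizing collapses redundant product states.
9 states suffice.
        0   1  
>  s0   s1  s2 
   s1   s3  s2 
   s2   s2  s2 
   s3   s4  s2 
   s4   s5  s4 
   s5   s6  s5 
   s6   s7  s6 
   s7   s8  s7 
 * s8   s4  s8 
(> = start, * = accepting)

start=s0; accept=s8; s0-0>s1; s0-1>s2; s1-0>s3; s1-1>s2; s2-0>s2; s2-1>s2; s3-0>s4; s3-1>s2; s4-0>s5; s4-1>s4; s5-0>s6; s5-1>s5; s6-0>s7; s6-1>s6; s7-0>s8; s7-1>s7; s8-0>s4; s8-1>s8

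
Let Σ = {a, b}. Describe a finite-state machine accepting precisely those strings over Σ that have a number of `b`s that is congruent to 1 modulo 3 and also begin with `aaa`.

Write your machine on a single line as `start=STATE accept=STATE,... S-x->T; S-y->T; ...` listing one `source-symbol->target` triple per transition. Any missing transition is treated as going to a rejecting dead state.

start=S0; accept=S5; S0-a->S1; S0-b->S2; S1-a->S3; S1-b->S2; S2-a->S2; S2-b->S2; S3-a->S4; S3-b->S2; S4-a->S4; S4-b->S5; S5-a->S5; S5-b->S6; S6-a->S6; S6-b->S4

Build one automaton per condition and run them in lockstep. One (3 states) tracks the count of `b`s modulo 3; the other (5 states) tracks whether the input so far still matches the prefix `aaa`. Each combined state is a pair, one component from each; accept when both components accept. After merging equivalent states the machine shrinks.
        a   b  
>  S0   S1  S2 
   S1   S3  S2 
   S2   S2  S2 
   S3   S4  S2 
   S4   S4  S5 
 * S5   S5  S6 
   S6   S6  S4 
(> = start, * = accepting)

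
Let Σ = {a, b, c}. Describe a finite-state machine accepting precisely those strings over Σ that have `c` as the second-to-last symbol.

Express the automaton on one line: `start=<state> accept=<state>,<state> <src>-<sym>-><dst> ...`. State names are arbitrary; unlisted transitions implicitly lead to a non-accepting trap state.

start=s0 accept=s10,s11,s12 s0-a->s1 s0-b->s2 s0-c->s3 s1-a->s4 s1-b->s5 s1-c->s6 s2-a->s7 s2-b->s8 s2-c->s9 s3-a->s10 s3-b->s11 s3-c->s12 s4-a->s4 s4-b->s5 s4-c->s6 s5-a->s7 s5-b->s8 s5-c->s9 s6-a->s10 s6-b->s11 s6-c->s12 s7-a->s4 s7-b->s5 s7-c->s6 s8-a->s7 s8-b->s8 s8-c->s9 s9-a->s10 s9-b->s11 s9-c->s12 s10-a->s4 s10-b->s5 s10-c->s6 s11-a->s7 s11-b->s8 s11-c->s9 s12-a->s10 s12-b->s11 s12-c->s12

Because acceptance depends on a position counted from the end, the machine has to buffer the most recent 2 symbols. Make each state the string of the last up-to-2 symbols read; on input `x` shift the window left and append `x`. Accept when the buffered window has length 2 and begins with `c`.
A 13-state machine:
          a    b    c  
>  s0     s1   s2   s3 
   s1     s4   s5   s6 
   s2     s7   s8   s9 
   s3    s10  s11  s12 
   s4     s4   s5   s6 
   s5     s7   s8   s9 
   s6    s10  s11  s12 
   s7     s4   s5   s6 
   s8     s7   s8   s9 
   s9    s10  s11  s12 
 * s10    s4   s5   s6 
 * s11    s7   s8   s9 
 * s12   s10  s11  s12 
(> = start, * = accepting)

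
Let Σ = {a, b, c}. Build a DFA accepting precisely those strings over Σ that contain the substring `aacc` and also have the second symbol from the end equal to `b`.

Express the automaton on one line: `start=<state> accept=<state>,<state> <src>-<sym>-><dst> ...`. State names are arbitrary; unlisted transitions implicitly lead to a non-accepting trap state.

start=q0 accept=q6,q7 q0-a->q1 q0-b->q0 q0-c->q0 q1-a->q2 q1-b->q0 q1-c->q0 q2-a->q2 q2-b->q0 q2-c->q3 q3-a->q1 q3-b->q0 q3-c->q4 q4-a->q4 q4-b->q5 q4-c->q4 q5-a->q6 q5-b->q7 q5-c->q6 q6-a->q4 q6-b->q5 q6-c->q4 q7-a->q6 q7-b->q7 q7-c->q6

Handle the two conditions separately and then intersect. One (5 states) tracks whether and how much of `aacc` has been seen; the other (13 states) tracks the last 2 symbols read. Each combined state is a pair, one component from each; accept when both components accept. After merging equivalent states the machine shrinks.
An 8-state machine:
        a   b   c  
>  q0   q1  q0  q0 
   q1   q2  q0  q0 
   q2   q2  q0  q3 
   q3   q1  q0  q4 
   q4   q4  q5  q4 
   q5   q6  q7  q6 
 * q6   q4  q5  q4 
 * q7   q6  q7  q6 
(> = start, * = accepting)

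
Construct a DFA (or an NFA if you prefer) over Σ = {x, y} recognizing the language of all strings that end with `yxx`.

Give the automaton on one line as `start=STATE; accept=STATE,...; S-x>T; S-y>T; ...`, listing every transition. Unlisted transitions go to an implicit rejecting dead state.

start=A; accept=D; A-x>A; A-y>B; B-x>C; B-y>B; C-x>D; C-y>B; D-x>A; D-y>B

Remember how much of `yxx` the current input suffix matches. State A means no match yet; B means the last symbol is `y`; C means the last 2 symbols are `yx`; D means the last 3 symbols are `yxx`. Only D accepts. On a mismatch, fall back to the longest proper suffix that is still a prefix of `yxx`.
A 4-state machine:
       x  y 
>  A   A  B 
   B   C  B 
   C   D  B 
 * D   A  B 
(> = start, * = accepting)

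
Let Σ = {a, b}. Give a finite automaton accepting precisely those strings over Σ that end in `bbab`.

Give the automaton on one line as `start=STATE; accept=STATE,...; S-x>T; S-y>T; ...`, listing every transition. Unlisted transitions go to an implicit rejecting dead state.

start=q0; accept=q4; q0-a>q0; q0-b>q1; q1-a>q0; q1-b>q2; q2-a>q3; q2-b>q2; q3-a>q0; q3-b>q4; q4-a>q0; q4-b>q2

Remember how much of `bbab` the current input suffix matches. State q0 means no match yet; q1 means the last symbol is `b`; q2 means the last 2 symbols are `bb`; q3 means the last 3 symbols are `bba`; q4 means the last 4 symbols are `bbab`. Only q4 accepts. On a mismatch, fall back to the longest proper suffix that is still a prefix of `bbab`.
        a   b  
>  q0   q0  q1 
   q1   q0  q2 
   q2   q3  q2 
   q3   q0  q4 
 * q4   q0  q2 
(> = start, * = accepting)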